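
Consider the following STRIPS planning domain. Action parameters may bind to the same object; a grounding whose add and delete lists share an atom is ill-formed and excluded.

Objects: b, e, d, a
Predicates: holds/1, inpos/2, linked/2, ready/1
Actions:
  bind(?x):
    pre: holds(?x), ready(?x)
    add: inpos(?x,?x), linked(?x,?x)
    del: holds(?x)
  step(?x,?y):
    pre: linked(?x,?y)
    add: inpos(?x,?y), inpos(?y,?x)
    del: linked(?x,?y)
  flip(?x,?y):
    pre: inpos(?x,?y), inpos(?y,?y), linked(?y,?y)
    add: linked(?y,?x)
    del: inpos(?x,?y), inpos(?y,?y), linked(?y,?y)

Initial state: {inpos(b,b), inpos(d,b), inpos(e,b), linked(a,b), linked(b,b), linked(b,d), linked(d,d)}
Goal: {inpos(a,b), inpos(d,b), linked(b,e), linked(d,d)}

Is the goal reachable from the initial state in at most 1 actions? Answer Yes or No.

1. step(a,b)  →  {inpos(a,b), inpos(b,a), inpos(b,b), inpos(d,b), inpos(e,b), linked(b,b), linked(b,d), linked(d,d)}
2. flip(e,b)  →  {inpos(a,b), inpos(b,a), inpos(d,b), linked(b,d), linked(b,e), linked(d,d)}
optimal plan length = 2; 2 > 1

No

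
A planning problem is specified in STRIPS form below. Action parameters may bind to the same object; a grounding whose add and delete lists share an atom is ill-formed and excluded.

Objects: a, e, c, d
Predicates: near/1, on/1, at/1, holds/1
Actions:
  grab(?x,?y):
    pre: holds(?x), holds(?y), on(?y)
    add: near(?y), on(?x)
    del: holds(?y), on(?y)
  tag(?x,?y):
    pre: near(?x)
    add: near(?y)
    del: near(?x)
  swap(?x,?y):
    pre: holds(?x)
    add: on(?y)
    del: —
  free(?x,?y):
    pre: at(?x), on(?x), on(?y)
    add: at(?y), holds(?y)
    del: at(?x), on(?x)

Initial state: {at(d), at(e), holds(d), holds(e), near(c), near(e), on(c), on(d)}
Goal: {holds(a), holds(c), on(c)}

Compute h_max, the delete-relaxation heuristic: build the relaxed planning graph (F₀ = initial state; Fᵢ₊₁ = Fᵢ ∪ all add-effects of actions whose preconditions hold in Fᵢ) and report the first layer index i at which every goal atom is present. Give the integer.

2

F0 = init (8 atoms)
F1 = F0 ∪ {at(c), holds(c), near(a), near(d), on(a), on(e)}  (14 atoms)
F2 = F1 ∪ {at(a), holds(a)}  (16 atoms)
goal ⊆ F2  ⇒  h_max = 2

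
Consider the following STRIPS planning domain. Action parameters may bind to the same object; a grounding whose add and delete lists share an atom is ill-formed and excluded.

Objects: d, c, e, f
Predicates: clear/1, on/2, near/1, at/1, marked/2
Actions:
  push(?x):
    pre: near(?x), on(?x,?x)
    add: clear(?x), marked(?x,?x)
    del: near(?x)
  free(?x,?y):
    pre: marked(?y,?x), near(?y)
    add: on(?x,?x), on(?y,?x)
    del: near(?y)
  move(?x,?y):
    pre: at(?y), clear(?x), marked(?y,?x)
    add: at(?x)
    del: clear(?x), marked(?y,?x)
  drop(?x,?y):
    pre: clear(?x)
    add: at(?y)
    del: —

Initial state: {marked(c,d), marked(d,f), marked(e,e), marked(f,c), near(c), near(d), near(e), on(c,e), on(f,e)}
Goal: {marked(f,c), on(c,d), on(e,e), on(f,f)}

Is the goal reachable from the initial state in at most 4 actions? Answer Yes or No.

1. free(d,c)  →  {marked(c,d), marked(d,f), marked(e,e), marked(f,c), near(d), near(e), on(c,d), on(c,e), on(d,d), on(f,e)}
2. free(e,e)  →  {marked(c,d), marked(d,f), marked(e,e), marked(f,c), near(d), on(c,d), on(c,e), on(d,d), on(e,e), on(f,e)}
3. free(f,d)  →  {marked(c,d), marked(d,f), marked(e,e), marked(f,c), on(c,d), on(c,e), on(d,d), on(d,f), on(e,e), on(f,e), on(f,f)}
optimal plan length = 3; 3 ≤ 4

Yes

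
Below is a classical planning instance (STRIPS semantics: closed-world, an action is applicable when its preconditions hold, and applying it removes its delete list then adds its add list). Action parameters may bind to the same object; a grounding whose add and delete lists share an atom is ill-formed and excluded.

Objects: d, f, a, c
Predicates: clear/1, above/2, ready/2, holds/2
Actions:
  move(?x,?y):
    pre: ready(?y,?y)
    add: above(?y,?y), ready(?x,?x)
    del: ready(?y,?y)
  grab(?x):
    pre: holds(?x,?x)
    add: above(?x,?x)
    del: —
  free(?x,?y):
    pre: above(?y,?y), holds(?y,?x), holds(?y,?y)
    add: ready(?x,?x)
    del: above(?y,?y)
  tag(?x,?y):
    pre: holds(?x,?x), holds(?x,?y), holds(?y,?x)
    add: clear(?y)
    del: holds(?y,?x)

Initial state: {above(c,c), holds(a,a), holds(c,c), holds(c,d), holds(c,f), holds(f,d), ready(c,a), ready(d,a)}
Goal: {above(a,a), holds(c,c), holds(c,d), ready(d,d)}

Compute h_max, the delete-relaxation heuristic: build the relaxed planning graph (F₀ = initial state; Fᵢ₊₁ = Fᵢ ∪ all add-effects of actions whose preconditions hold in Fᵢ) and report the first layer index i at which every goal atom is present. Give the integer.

1

F0 = init (8 atoms)
F1 = F0 ∪ {above(a,a), clear(a), clear(c), ready(c,c), ready(d,d), ready(f,f)}  (14 atoms)
goal ⊆ F1  ⇒  h_max = 1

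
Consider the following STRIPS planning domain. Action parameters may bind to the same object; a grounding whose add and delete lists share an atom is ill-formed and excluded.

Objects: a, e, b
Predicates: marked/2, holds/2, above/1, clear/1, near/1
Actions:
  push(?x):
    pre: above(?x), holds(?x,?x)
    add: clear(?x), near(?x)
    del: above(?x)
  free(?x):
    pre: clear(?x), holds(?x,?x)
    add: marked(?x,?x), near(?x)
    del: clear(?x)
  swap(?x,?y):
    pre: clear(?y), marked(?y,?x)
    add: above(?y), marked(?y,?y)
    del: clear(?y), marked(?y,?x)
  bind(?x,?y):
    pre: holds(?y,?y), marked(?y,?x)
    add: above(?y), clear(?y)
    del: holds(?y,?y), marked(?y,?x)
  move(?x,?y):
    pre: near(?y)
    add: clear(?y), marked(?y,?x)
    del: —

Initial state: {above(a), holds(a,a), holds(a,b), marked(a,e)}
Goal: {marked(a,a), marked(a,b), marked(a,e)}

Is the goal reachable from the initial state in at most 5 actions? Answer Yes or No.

Yes

1. push(a)  →  {clear(a), holds(a,a), holds(a,b), marked(a,e), near(a)}
2. free(a)  →  {holds(a,a), holds(a,b), marked(a,a), marked(a,e), near(a)}
3. move(b,a)  →  {clear(a), holds(a,a), holds(a,b), marked(a,a), marked(a,b), marked(a,e), near(a)}
optimal plan length = 3; 3 ≤ 5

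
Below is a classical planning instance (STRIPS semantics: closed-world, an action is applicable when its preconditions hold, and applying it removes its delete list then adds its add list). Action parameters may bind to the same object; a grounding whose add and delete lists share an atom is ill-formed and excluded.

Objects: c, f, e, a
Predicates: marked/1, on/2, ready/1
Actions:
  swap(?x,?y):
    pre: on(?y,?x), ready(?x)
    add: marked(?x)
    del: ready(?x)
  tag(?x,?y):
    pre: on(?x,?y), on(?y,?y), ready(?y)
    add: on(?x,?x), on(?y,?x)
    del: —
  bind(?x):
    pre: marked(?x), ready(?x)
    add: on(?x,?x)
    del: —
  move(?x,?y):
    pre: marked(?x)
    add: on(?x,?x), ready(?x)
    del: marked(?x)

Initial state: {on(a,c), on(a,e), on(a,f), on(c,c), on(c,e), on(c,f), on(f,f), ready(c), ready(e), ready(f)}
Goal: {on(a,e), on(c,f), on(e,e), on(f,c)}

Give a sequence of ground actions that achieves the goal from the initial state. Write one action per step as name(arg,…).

swap(e,c); tag(c,f); move(e,c)

1. swap(e,c)  →  {marked(e), on(a,c), on(a,e), on(a,f), on(c,c), on(c,e), on(c,f), on(f,f), ready(c), ready(f)}
2. tag(c,f)  →  {marked(e), on(a,c), on(a,e), on(a,f), on(c,c), on(c,e), on(c,f), on(f,c), on(f,f), ready(c), ready(f)}
3. move(e,c)  →  {on(a,c), on(a,e), on(a,f), on(c,c), on(c,e), on(c,f), on(e,e), on(f,c), on(f,f), ready(c), ready(e), ready(f)}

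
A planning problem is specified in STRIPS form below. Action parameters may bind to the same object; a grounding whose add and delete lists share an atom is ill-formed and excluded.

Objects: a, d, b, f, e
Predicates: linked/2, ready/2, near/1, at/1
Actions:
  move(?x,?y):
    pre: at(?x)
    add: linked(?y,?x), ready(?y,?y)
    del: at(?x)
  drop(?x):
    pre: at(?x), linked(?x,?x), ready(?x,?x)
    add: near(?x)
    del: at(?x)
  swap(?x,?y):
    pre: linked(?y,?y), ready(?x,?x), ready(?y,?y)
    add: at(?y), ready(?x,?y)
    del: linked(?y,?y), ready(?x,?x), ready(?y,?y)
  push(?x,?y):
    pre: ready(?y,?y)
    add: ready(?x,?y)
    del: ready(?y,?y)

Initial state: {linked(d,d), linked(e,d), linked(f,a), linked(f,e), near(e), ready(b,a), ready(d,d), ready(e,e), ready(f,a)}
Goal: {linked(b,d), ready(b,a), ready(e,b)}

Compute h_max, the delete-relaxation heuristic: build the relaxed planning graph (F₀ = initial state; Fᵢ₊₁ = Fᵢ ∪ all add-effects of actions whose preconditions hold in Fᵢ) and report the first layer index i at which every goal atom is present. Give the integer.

3

F0 = init (9 atoms)
F1 = F0 ∪ {at(d), ready(a,d), ready(a,e), ready(b,d), ready(b,e), ready(d,e), ready(e,d), ready(f,d), ready(f,e)}  (18 atoms)
F2 = F1 ∪ {linked(a,d), linked(b,d), linked(f,d), near(d), ready(a,a), ready(b,b), ready(f,f)}  (25 atoms)
F3 = F2 ∪ {ready(a,b), ready(a,f), ready(b,f), ready(d,a), ready(d,b), ready(d,f), ready(e,a), ready(e,b), ready(e,f), ready(f,b)}  (35 atoms)
goal ⊆ F3  ⇒  h_max = 3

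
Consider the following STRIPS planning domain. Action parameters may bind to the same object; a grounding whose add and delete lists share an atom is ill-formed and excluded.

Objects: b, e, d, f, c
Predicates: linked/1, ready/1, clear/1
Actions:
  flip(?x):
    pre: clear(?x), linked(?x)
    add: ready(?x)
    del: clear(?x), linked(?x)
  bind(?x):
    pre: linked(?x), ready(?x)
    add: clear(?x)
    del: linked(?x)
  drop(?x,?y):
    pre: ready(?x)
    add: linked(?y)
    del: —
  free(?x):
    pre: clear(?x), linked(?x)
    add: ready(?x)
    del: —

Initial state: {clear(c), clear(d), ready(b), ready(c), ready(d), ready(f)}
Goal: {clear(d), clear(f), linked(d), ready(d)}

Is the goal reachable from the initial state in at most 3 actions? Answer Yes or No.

1. drop(b,d)  →  {clear(c), clear(d), linked(d), ready(b), ready(c), ready(d), ready(f)}
2. drop(b,f)  →  {clear(c), clear(d), linked(d), linked(f), ready(b), ready(c), ready(d), ready(f)}
3. bind(f)  →  {clear(c), clear(d), clear(f), linked(d), ready(b), ready(c), ready(d), ready(f)}
optimal plan length = 3; 3 ≤ 3

Yes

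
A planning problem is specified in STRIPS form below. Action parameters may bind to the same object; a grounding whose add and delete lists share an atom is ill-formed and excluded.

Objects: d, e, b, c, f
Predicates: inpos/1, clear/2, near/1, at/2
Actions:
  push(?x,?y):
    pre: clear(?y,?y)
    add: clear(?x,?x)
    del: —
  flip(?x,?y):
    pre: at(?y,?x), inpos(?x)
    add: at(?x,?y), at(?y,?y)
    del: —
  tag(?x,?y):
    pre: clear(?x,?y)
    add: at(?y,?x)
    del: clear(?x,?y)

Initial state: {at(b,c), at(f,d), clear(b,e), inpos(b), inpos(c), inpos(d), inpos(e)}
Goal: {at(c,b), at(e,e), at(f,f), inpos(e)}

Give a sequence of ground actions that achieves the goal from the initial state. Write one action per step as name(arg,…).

1. flip(d,f)  →  {at(b,c), at(d,f), at(f,d), at(f,f), clear(b,e), inpos(b), inpos(c), inpos(d), inpos(e)}
2. flip(c,b)  →  {at(b,b), at(b,c), at(c,b), at(d,f), at(f,d), at(f,f), clear(b,e), inpos(b), inpos(c), inpos(d), inpos(e)}
3. tag(b,e)  →  {at(b,b), at(b,c), at(c,b), at(d,f), at(e,b), at(f,d), at(f,f), inpos(b), inpos(c), inpos(d), inpos(e)}
4. flip(b,e)  →  {at(b,b), at(b,c), at(b,e), at(c,b), at(d,f), at(e,b), at(e,e), at(f,d), at(f,f), inpos(b), inpos(c), inpos(d), inpos(e)}

flip(d,f); flip(c,b); tag(b,e); flip(b,e)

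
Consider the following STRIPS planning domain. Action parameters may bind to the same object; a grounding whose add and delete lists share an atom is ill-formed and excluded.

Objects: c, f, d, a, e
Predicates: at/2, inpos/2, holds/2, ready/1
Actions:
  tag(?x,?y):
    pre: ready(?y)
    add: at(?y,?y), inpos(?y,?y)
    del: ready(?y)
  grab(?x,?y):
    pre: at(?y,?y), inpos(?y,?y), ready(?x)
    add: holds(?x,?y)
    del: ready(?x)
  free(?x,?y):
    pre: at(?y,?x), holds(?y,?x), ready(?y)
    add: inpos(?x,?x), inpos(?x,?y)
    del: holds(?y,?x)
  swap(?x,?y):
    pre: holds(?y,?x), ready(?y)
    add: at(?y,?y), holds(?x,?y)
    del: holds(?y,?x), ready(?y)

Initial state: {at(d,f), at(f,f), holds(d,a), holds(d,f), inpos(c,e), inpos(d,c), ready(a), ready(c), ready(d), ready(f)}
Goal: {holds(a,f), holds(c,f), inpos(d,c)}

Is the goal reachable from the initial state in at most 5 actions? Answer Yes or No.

Yes

1. tag(c,f)  →  {at(d,f), at(f,f), holds(d,a), holds(d,f), inpos(c,e), inpos(d,c), inpos(f,f), ready(a), ready(c), ready(d)}
2. grab(c,f)  →  {at(d,f), at(f,f), holds(c,f), holds(d,a), holds(d,f), inpos(c,e), inpos(d,c), inpos(f,f), ready(a), ready(d)}
3. grab(a,f)  →  {at(d,f), at(f,f), holds(a,f), holds(c,f), holds(d,a), holds(d,f), inpos(c,e), inpos(d,c), inpos(f,f), ready(d)}
optimal plan length = 3; 3 ≤ 5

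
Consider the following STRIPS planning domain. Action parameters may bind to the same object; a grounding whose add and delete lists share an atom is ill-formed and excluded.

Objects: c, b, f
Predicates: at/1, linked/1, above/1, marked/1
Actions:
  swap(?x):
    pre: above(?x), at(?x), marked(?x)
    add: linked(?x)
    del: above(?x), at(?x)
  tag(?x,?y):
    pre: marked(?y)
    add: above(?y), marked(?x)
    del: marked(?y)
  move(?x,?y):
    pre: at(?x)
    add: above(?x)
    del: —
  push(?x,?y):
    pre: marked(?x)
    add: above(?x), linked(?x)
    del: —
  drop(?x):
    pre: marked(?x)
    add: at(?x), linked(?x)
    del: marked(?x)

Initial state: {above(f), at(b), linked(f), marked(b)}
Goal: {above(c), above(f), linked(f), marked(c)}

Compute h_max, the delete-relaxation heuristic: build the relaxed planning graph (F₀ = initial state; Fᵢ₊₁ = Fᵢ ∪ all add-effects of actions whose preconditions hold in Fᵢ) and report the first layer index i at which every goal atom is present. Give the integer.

2

F0 = init (4 atoms)
F1 = F0 ∪ {above(b), linked(b), marked(c), marked(f)}  (8 atoms)
F2 = F1 ∪ {above(c), at(c), at(f), linked(c)}  (12 atoms)
goal ⊆ F2  ⇒  h_max = 2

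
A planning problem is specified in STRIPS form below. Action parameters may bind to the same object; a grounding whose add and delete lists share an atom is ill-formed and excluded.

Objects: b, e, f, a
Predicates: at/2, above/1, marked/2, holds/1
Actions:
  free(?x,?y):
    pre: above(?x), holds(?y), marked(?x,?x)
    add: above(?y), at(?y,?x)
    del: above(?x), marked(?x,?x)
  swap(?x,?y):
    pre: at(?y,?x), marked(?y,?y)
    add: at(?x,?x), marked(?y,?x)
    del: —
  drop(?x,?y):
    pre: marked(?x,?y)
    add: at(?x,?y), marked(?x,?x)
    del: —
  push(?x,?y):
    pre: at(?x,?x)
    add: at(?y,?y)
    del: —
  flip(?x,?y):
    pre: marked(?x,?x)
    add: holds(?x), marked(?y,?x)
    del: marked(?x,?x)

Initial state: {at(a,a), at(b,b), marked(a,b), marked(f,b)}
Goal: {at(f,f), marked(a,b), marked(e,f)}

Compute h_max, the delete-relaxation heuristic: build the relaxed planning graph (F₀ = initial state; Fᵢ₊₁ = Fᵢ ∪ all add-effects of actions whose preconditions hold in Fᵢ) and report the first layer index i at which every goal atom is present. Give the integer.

F0 = init (4 atoms)
F1 = F0 ∪ {at(a,b), at(e,e), at(f,b), at(f,f), marked(a,a), marked(f,f)}  (10 atoms)
F2 = F1 ∪ {holds(a), holds(f), marked(a,f), marked(b,a), marked(b,f), marked(e,a), marked(e,f), marked(f,a)}  (18 atoms)
goal ⊆ F2  ⇒  h_max = 2

2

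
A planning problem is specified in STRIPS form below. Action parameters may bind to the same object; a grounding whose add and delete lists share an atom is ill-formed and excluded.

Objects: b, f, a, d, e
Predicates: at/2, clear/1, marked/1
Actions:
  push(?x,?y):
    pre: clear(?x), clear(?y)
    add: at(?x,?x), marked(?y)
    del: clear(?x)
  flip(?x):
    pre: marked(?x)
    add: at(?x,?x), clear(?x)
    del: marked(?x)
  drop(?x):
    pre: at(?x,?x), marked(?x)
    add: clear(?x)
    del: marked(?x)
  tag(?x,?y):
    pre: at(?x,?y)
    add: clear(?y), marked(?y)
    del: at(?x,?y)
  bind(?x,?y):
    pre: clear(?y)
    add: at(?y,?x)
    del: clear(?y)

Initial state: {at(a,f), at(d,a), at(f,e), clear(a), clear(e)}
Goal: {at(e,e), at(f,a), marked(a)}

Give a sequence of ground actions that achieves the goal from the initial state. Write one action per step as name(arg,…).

1. push(e,a)  →  {at(a,f), at(d,a), at(e,e), at(f,e), clear(a), marked(a)}
2. tag(a,f)  →  {at(d,a), at(e,e), at(f,e), clear(a), clear(f), marked(a), marked(f)}
3. bind(a,f)  →  {at(d,a), at(e,e), at(f,a), at(f,e), clear(a), marked(a), marked(f)}

push(e,a); tag(a,f); bind(a,f)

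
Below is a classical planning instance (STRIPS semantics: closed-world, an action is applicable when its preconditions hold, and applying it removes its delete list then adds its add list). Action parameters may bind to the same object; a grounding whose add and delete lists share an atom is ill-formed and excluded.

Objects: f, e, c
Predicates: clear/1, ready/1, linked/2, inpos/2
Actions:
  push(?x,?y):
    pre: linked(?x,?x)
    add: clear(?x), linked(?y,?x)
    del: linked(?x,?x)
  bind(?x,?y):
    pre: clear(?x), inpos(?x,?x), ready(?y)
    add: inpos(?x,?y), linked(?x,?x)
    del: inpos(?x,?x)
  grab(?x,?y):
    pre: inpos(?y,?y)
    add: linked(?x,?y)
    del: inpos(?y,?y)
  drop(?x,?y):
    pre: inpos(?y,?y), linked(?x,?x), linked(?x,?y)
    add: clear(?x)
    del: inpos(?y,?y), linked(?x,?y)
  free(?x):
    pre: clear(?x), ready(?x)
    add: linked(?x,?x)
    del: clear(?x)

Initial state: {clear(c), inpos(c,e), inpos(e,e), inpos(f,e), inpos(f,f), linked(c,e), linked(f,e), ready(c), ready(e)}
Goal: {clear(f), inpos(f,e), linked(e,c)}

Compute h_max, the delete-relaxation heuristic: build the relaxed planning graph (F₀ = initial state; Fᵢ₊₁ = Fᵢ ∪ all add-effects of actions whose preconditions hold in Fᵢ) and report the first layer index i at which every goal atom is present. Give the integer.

F0 = init (9 atoms)
F1 = F0 ∪ {linked(c,c), linked(c,f), linked(e,e), linked(e,f), linked(f,f)}  (14 atoms)
F2 = F1 ∪ {clear(e), clear(f), linked(e,c), linked(f,c)}  (18 atoms)
goal ⊆ F2  ⇒  h_max = 2

2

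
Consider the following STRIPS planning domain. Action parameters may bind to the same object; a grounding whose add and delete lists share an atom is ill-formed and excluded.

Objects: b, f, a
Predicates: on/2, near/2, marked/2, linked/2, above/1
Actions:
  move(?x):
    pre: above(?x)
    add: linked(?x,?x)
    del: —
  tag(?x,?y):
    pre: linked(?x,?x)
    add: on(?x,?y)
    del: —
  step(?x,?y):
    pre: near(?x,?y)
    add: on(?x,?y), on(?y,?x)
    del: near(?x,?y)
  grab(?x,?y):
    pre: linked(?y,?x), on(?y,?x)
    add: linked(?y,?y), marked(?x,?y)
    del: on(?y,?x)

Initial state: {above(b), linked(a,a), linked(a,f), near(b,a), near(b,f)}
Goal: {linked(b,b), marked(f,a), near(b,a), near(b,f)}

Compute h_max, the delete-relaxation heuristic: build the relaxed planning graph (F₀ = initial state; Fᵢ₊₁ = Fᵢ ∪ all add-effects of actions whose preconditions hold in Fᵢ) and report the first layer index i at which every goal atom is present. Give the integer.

2

F0 = init (5 atoms)
F1 = F0 ∪ {linked(b,b), on(a,a), on(a,b), on(a,f), on(b,a), on(b,f), on(f,b)}  (12 atoms)
F2 = F1 ∪ {marked(a,a), marked(f,a), on(b,b)}  (15 atoms)
goal ⊆ F2  ⇒  h_max = 2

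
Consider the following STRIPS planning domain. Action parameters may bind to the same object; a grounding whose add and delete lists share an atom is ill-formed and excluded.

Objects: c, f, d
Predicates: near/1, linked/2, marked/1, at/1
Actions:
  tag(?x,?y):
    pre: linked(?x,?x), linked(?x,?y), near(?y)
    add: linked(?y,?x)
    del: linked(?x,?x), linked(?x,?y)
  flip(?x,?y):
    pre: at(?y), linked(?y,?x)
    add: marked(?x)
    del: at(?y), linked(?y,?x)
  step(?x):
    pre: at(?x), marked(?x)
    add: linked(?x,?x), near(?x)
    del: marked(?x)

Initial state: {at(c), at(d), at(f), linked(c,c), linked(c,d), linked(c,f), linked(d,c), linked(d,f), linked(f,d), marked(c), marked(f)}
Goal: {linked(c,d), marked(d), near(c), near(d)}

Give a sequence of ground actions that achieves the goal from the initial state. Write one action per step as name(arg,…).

flip(d,f); step(c); step(d); flip(d,d)

1. flip(d,f)  →  {at(c), at(d), linked(c,c), linked(c,d), linked(c,f), linked(d,c), linked(d,f), marked(c), marked(d), marked(f)}
2. step(c)  →  {at(c), at(d), linked(c,c), linked(c,d), linked(c,f), linked(d,c), linked(d,f), marked(d), marked(f), near(c)}
3. step(d)  →  {at(c), at(d), linked(c,c), linked(c,d), linked(c,f), linked(d,c), linked(d,d), linked(d,f), marked(f), near(c), near(d)}
4. flip(d,d)  →  {at(c), linked(c,c), linked(c,d), linked(c,f), linked(d,c), linked(d,f), marked(d), marked(f), near(c), near(d)}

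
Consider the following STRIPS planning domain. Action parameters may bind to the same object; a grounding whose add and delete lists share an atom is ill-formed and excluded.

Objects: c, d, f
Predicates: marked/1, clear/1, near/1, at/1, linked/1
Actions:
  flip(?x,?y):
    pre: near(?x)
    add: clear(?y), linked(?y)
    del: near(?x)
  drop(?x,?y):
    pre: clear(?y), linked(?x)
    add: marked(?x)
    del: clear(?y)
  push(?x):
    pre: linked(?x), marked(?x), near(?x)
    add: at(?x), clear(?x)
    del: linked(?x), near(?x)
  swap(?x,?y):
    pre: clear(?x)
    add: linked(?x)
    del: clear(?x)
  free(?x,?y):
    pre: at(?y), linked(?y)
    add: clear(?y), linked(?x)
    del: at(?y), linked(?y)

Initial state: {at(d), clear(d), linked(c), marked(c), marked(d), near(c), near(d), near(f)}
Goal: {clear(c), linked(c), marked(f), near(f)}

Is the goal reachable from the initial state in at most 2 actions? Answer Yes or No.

1. flip(c,c)  →  {at(d), clear(c), clear(d), linked(c), marked(c), marked(d), near(d), near(f)}
2. flip(d,f)  →  {at(d), clear(c), clear(d), clear(f), linked(c), linked(f), marked(c), marked(d), near(f)}
3. drop(f,d)  →  {at(d), clear(c), clear(f), linked(c), linked(f), marked(c), marked(d), marked(f), near(f)}
optimal plan length = 3; 3 > 2

No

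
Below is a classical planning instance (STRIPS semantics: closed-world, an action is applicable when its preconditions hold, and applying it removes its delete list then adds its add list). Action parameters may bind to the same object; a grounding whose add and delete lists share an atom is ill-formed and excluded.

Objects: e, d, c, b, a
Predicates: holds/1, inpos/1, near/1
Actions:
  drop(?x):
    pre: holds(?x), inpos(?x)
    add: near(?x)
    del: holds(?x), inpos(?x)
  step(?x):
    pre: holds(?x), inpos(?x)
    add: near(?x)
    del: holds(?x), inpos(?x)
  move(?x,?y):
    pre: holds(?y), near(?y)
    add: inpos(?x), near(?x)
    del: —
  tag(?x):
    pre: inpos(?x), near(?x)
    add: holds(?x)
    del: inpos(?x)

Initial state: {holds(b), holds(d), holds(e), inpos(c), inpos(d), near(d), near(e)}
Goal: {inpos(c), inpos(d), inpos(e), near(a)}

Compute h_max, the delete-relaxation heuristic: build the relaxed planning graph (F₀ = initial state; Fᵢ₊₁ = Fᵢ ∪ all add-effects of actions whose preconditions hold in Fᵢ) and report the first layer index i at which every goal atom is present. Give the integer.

F0 = init (7 atoms)
F1 = F0 ∪ {inpos(a), inpos(b), inpos(e), near(a), near(b), near(c)}  (13 atoms)
goal ⊆ F1  ⇒  h_max = 1

1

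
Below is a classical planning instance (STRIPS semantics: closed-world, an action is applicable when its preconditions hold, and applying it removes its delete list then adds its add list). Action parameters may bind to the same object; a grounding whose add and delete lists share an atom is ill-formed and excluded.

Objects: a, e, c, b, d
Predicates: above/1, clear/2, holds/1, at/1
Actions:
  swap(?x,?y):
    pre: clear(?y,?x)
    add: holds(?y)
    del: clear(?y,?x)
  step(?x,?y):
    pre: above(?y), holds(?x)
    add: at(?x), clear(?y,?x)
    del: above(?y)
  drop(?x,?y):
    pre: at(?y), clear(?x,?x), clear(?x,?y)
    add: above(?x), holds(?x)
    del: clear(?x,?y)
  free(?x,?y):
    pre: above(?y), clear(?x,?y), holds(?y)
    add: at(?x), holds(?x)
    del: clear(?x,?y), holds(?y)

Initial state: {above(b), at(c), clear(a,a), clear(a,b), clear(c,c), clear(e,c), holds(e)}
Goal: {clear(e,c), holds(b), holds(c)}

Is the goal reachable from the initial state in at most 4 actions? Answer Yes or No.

Yes

1. swap(c,c)  →  {above(b), at(c), clear(a,a), clear(a,b), clear(e,c), holds(c), holds(e)}
2. step(e,b)  →  {at(c), at(e), clear(a,a), clear(a,b), clear(b,e), clear(e,c), holds(c), holds(e)}
3. swap(e,b)  →  {at(c), at(e), clear(a,a), clear(a,b), clear(e,c), holds(b), holds(c), holds(e)}
optimal plan length = 3; 3 ≤ 4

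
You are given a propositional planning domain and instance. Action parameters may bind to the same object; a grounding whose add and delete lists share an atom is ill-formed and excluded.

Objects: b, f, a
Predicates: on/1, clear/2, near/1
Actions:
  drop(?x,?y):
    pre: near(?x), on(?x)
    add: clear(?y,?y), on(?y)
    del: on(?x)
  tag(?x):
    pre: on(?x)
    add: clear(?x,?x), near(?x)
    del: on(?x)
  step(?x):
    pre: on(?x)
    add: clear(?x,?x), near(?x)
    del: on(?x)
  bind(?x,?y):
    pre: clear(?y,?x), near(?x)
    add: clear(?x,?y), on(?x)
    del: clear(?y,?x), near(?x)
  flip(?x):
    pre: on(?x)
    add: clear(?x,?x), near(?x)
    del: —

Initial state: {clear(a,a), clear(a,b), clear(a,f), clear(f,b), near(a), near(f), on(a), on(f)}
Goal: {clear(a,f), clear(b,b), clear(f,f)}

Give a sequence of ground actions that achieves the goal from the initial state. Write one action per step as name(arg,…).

1. drop(f,b)  →  {clear(a,a), clear(a,b), clear(a,f), clear(b,b), clear(f,b), near(a), near(f), on(a), on(b)}
2. drop(a,f)  →  {clear(a,a), clear(a,b), clear(a,f), clear(b,b), clear(f,b), clear(f,f), near(a), near(f), on(b), on(f)}

drop(f,b); drop(a,f)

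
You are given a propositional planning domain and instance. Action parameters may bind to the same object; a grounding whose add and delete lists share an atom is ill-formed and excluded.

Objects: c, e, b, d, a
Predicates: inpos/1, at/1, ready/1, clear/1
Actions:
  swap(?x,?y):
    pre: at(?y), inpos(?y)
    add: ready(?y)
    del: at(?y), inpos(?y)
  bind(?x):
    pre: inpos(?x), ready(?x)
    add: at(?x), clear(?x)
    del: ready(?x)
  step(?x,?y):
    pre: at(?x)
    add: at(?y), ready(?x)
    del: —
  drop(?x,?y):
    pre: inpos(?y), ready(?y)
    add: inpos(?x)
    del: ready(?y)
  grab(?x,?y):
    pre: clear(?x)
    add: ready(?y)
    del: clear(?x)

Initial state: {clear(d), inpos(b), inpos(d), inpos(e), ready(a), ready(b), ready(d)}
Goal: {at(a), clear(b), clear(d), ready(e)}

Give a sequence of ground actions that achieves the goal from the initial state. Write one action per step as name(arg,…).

bind(b); step(b,e); step(e,a)

1. bind(b)  →  {at(b), clear(b), clear(d), inpos(b), inpos(d), inpos(e), ready(a), ready(d)}
2. step(b,e)  →  {at(b), at(e), clear(b), clear(d), inpos(b), inpos(d), inpos(e), ready(a), ready(b), ready(d)}
3. step(e,a)  →  {at(a), at(b), at(e), clear(b), clear(d), inpos(b), inpos(d), inpos(e), ready(a), ready(b), ready(d), ready(e)}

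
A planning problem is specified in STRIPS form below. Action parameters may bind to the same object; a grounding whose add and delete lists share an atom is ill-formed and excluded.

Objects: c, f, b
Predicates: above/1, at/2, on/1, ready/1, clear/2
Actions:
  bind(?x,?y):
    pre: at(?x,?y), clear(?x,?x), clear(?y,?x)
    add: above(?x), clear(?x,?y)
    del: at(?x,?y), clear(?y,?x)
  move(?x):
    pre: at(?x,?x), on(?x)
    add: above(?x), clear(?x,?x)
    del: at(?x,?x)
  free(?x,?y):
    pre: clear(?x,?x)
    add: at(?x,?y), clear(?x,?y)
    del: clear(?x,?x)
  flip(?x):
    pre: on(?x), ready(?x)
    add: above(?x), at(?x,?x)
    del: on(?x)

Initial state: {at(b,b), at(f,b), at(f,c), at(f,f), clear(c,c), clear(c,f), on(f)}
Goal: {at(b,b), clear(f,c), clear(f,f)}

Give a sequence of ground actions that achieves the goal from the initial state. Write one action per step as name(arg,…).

1. move(f)  →  {above(f), at(b,b), at(f,b), at(f,c), clear(c,c), clear(c,f), clear(f,f), on(f)}
2. bind(f,c)  →  {above(f), at(b,b), at(f,b), clear(c,c), clear(f,c), clear(f,f), on(f)}

move(f); bind(f,c)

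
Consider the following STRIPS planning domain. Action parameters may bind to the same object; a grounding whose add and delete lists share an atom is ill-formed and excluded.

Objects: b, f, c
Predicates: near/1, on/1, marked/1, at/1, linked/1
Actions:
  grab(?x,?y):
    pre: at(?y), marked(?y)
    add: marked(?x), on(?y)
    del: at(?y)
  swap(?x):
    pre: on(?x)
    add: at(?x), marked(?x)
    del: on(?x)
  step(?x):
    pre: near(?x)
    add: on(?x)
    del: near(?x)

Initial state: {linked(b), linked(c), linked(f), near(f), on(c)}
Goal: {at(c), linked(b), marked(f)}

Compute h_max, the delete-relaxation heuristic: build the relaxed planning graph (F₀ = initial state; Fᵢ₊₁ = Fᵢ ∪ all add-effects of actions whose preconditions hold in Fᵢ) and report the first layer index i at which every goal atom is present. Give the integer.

2

F0 = init (5 atoms)
F1 = F0 ∪ {at(c), marked(c), on(f)}  (8 atoms)
F2 = F1 ∪ {at(f), marked(b), marked(f)}  (11 atoms)
goal ⊆ F2  ⇒  h_max = 2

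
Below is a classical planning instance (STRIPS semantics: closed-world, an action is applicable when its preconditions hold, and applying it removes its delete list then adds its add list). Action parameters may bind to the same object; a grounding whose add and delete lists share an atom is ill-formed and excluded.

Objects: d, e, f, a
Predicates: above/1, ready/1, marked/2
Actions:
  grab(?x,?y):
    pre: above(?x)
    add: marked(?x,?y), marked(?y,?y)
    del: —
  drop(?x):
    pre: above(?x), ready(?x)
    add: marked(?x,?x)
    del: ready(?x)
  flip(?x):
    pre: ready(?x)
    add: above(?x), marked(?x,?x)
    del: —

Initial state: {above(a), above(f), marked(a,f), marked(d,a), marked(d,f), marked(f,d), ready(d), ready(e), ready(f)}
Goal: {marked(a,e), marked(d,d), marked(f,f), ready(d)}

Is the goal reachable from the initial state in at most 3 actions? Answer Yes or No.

1. grab(f,d)  →  {above(a), above(f), marked(a,f), marked(d,a), marked(d,d), marked(d,f), marked(f,d), ready(d), ready(e), ready(f)}
2. grab(f,f)  →  {above(a), above(f), marked(a,f), marked(d,a), marked(d,d), marked(d,f), marked(f,d), marked(f,f), ready(d), ready(e), ready(f)}
3. grab(a,e)  →  {above(a), above(f), marked(a,e), marked(a,f), marked(d,a), marked(d,d), marked(d,f), marked(e,e), marked(f,d), marked(f,f), ready(d), ready(e), ready(f)}
optimal plan length = 3; 3 ≤ 3

Yes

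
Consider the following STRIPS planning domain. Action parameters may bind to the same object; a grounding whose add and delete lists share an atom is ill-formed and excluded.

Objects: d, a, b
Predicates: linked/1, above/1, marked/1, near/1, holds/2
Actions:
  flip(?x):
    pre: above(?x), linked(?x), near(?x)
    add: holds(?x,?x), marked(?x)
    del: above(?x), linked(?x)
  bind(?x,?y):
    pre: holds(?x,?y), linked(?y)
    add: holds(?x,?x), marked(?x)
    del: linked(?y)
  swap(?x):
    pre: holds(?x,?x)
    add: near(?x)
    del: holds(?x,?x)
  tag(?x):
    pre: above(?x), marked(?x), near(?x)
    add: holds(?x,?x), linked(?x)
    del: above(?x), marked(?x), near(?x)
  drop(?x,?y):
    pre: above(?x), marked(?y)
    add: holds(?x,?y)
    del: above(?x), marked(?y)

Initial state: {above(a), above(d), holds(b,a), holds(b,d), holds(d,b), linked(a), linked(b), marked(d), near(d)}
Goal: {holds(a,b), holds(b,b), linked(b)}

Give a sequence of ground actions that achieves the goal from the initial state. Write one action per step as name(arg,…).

bind(b,a); drop(a,b)

1. bind(b,a)  →  {above(a), above(d), holds(b,a), holds(b,b), holds(b,d), holds(d,b), linked(b), marked(b), marked(d), near(d)}
2. drop(a,b)  →  {above(d), holds(a,b), holds(b,a), holds(b,b), holds(b,d), holds(d,b), linked(b), marked(d), near(d)}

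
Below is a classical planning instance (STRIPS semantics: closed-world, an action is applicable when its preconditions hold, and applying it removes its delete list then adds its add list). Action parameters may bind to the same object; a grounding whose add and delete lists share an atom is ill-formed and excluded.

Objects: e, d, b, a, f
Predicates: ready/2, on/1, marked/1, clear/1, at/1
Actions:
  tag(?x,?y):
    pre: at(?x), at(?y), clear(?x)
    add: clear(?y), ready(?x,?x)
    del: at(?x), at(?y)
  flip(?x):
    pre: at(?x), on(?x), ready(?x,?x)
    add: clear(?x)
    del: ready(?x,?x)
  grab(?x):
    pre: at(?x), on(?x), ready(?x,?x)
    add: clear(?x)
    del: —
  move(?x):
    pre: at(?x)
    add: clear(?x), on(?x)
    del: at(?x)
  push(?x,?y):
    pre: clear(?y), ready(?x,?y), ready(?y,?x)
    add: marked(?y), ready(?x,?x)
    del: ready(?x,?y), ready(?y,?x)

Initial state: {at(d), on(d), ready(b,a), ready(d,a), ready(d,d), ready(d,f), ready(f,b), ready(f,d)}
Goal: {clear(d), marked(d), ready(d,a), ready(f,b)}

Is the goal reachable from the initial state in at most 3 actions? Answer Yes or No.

1. flip(d)  →  {at(d), clear(d), on(d), ready(b,a), ready(d,a), ready(d,f), ready(f,b), ready(f,d)}
2. push(f,d)  →  {at(d), clear(d), marked(d), on(d), ready(b,a), ready(d,a), ready(f,b), ready(f,f)}
optimal plan length = 2; 2 ≤ 3

Yes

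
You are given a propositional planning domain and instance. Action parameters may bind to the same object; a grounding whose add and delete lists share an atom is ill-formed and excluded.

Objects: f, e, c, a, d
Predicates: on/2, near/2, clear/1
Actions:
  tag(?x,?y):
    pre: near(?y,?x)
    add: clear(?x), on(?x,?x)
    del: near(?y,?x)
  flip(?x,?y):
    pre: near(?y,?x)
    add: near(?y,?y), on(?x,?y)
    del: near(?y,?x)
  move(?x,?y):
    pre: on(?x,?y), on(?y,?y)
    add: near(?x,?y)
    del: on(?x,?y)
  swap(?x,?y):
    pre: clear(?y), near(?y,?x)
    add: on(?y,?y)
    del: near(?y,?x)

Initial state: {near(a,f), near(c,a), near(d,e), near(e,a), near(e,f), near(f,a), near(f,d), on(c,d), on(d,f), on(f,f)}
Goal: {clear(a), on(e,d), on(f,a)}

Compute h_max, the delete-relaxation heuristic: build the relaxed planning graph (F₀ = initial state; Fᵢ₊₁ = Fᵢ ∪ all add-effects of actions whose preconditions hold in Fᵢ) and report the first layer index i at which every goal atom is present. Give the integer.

1

F0 = init (10 atoms)
F1 = F0 ∪ {clear(a), clear(d), clear(e), clear(f), near(a,a), near(c,c), near(d,d), near(d,f), near(e,e), near(f,f), on(a,a), on(a,c), on(a,e), on(a,f), on(d,d), on(e,d), on(e,e), on(f,a), on(f,e)}  (29 atoms)
goal ⊆ F1  ⇒  h_max = 1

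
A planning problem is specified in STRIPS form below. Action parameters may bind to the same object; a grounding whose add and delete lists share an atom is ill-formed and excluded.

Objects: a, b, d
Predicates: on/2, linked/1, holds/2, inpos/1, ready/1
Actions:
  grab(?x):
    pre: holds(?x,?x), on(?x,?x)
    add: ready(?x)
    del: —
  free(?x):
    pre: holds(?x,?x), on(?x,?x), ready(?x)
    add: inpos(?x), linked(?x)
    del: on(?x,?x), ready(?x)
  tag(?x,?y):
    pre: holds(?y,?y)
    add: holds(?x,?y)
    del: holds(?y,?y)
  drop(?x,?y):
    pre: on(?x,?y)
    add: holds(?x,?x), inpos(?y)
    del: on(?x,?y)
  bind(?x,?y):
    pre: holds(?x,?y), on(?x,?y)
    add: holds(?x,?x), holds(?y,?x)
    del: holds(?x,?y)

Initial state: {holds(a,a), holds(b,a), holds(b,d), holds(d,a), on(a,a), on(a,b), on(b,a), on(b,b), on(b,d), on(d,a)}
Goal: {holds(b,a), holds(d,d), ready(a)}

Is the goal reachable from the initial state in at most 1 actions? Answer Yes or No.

No

1. grab(a)  →  {holds(a,a), holds(b,a), holds(b,d), holds(d,a), on(a,a), on(a,b), on(b,a), on(b,b), on(b,d), on(d,a), ready(a)}
2. drop(d,a)  →  {holds(a,a), holds(b,a), holds(b,d), holds(d,a), holds(d,d), inpos(a), on(a,a), on(a,b), on(b,a), on(b,b), on(b,d), ready(a)}
optimal plan length = 2; 2 > 1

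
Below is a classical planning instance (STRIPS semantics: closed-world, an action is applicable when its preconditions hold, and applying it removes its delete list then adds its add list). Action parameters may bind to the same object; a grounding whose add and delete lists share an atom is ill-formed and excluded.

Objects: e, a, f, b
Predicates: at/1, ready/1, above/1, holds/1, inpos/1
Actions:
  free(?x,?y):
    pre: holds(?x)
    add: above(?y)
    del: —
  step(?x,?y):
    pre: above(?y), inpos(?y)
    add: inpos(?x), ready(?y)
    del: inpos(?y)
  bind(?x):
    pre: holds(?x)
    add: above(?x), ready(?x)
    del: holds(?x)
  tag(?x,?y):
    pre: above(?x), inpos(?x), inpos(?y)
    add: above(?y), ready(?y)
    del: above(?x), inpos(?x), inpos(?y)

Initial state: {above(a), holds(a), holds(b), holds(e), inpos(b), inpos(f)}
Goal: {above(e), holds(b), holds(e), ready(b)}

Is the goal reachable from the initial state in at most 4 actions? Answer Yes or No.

1. free(e,e)  →  {above(a), above(e), holds(a), holds(b), holds(e), inpos(b), inpos(f)}
2. free(e,f)  →  {above(a), above(e), above(f), holds(a), holds(b), holds(e), inpos(b), inpos(f)}
3. tag(f,b)  →  {above(a), above(b), above(e), holds(a), holds(b), holds(e), ready(b)}
optimal plan length = 3; 3 ≤ 4

Yes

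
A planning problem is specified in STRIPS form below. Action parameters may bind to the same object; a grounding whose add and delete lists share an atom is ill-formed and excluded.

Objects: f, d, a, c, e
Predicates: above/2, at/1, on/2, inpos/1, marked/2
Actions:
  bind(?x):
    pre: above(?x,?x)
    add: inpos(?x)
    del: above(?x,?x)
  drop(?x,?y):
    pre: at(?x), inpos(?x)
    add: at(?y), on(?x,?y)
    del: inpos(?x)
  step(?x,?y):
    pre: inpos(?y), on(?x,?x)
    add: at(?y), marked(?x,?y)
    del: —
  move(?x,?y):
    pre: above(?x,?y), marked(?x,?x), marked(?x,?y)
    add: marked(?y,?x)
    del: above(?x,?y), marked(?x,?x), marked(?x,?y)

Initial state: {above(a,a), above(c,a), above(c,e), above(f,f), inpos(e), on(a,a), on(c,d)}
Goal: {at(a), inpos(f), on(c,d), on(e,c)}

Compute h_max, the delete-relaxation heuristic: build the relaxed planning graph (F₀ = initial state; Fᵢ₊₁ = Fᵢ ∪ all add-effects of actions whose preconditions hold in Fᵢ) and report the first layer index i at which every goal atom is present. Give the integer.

2

F0 = init (7 atoms)
F1 = F0 ∪ {at(e), inpos(a), inpos(f), marked(a,e)}  (11 atoms)
F2 = F1 ∪ {at(a), at(c), at(d), at(f), marked(a,a), marked(a,f), on(e,a), on(e,c), on(e,d), on(e,e), on(e,f)}  (22 atoms)
goal ⊆ F2  ⇒  h_max = 2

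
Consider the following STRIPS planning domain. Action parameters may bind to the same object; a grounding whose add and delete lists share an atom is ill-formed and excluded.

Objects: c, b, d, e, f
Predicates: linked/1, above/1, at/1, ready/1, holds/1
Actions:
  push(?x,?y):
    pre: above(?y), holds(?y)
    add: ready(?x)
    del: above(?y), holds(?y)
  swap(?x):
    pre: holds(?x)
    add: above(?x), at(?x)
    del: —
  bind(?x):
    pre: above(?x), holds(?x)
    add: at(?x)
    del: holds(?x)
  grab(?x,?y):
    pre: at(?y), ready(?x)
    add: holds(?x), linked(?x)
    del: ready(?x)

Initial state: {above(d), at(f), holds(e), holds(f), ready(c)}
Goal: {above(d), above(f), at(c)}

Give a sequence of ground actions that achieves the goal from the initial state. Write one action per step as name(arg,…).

swap(f); grab(c,f); swap(c)

1. swap(f)  →  {above(d), above(f), at(f), holds(e), holds(f), ready(c)}
2. grab(c,f)  →  {above(d), above(f), at(f), holds(c), holds(e), holds(f), linked(c)}
3. swap(c)  →  {above(c), above(d), above(f), at(c), at(f), holds(c), holds(e), holds(f), linked(c)}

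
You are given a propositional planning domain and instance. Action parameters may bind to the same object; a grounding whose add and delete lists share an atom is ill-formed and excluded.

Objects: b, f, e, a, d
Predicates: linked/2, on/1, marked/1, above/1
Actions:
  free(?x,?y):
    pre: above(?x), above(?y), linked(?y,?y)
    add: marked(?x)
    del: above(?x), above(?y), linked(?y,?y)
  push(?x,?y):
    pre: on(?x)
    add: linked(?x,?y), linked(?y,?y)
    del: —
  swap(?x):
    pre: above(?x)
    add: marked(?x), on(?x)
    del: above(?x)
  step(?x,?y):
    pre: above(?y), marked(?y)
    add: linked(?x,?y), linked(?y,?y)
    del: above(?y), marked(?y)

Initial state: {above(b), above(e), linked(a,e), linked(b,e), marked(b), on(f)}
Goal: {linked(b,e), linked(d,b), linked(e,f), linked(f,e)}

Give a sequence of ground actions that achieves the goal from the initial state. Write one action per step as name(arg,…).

1. push(f,e)  →  {above(b), above(e), linked(a,e), linked(b,e), linked(e,e), linked(f,e), marked(b), on(f)}
2. swap(e)  →  {above(b), linked(a,e), linked(b,e), linked(e,e), linked(f,e), marked(b), marked(e), on(e), on(f)}
3. push(e,f)  →  {above(b), linked(a,e), linked(b,e), linked(e,e), linked(e,f), linked(f,e), linked(f,f), marked(b), marked(e), on(e), on(f)}
4. step(d,b)  →  {linked(a,e), linked(b,b), linked(b,e), linked(d,b), linked(e,e), linked(e,f), linked(f,e), linked(f,f), marked(e), on(e), on(f)}

push(f,e); swap(e); push(e,f); step(d,b)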